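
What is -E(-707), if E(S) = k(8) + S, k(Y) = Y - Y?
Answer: 707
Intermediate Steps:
k(Y) = 0
E(S) = S (E(S) = 0 + S = S)
-E(-707) = -1*(-707) = 707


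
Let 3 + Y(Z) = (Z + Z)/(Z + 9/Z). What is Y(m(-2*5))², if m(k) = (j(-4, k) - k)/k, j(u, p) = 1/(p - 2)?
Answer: 162377567521/20667225121 ≈ 7.8568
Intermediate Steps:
j(u, p) = 1/(-2 + p)
m(k) = (1/(-2 + k) - k)/k
Y(Z) = -3 + 2*Z/(Z + 9/Z) (Y(Z) = -3 + (Z + Z)/(Z + 9/Z) = -3 + (2*Z)/(Z + 9/Z) = -3 + 2*Z/(Z + 9/Z))
Y(m(-2*5))² = ((-27 - ((1 - (-2*5)*(-2 - 2*5))/(((-2*5))*(-2 - 2*5)))²)/(9 + ((1 - (-2*5)*(-2 - 2*5))/(((-2*5))*(-2 - 2*5)))²))² = ((-27 - ((1 - 1*(-10)*(-2 - 10))/((-10)*(-2 - 10)))²)/(9 + ((1 - 1*(-10)*(-2 - 10))/((-10)*(-2 - 10)))²))² = ((-27 - (-⅒*(1 - 1*(-10)*(-12))/(-12))²)/(9 + (-⅒*(1 - 1*(-10)*(-12))/(-12))²))² = ((-27 - (-⅒*(-1/12)*(1 - 120))²)/(9 + (-⅒*(-1/12)*(1 - 120))²))² = ((-27 - (-⅒*(-1/12)*(-119))²)/(9 + (-⅒*(-1/12)*(-119))²))² = ((-27 - (-119/120)²)/(9 + (-119/120)²))² = ((-27 - 1*14161/14400)/(9 + 14161/14400))² = ((-27 - 14161/14400)/(143761/14400))² = ((14400/143761)*(-402961/14400))² = (-402961/143761)² = 162377567521/20667225121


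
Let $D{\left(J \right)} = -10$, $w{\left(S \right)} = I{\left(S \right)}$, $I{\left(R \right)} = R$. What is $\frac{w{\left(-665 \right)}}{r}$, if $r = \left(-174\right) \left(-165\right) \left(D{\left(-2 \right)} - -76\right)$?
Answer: $- \frac{133}{378972} \approx -0.00035095$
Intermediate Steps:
$w{\left(S \right)} = S$
$r = 1894860$ ($r = \left(-174\right) \left(-165\right) \left(-10 - -76\right) = 28710 \left(-10 + 76\right) = 28710 \cdot 66 = 1894860$)
$\frac{w{\left(-665 \right)}}{r} = - \frac{665}{1894860} = \left(-665\right) \frac{1}{1894860} = - \frac{133}{378972}$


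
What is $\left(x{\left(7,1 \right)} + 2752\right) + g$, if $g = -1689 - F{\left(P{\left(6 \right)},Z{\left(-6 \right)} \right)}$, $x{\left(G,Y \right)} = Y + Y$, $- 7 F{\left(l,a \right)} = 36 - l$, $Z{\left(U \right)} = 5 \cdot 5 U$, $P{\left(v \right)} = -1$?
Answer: $\frac{7492}{7} \approx 1070.3$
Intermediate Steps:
$Z{\left(U \right)} = 25 U$
$F{\left(l,a \right)} = - \frac{36}{7} + \frac{l}{7}$ ($F{\left(l,a \right)} = - \frac{36 - l}{7} = - \frac{36}{7} + \frac{l}{7}$)
$x{\left(G,Y \right)} = 2 Y$
$g = - \frac{11786}{7}$ ($g = -1689 - \left(- \frac{36}{7} + \frac{1}{7} \left(-1\right)\right) = -1689 - \left(- \frac{36}{7} - \frac{1}{7}\right) = -1689 - - \frac{37}{7} = -1689 + \frac{37}{7} = - \frac{11786}{7} \approx -1683.7$)
$\left(x{\left(7,1 \right)} + 2752\right) + g = \left(2 \cdot 1 + 2752\right) - \frac{11786}{7} = \left(2 + 2752\right) - \frac{11786}{7} = 2754 - \frac{11786}{7} = \frac{7492}{7}$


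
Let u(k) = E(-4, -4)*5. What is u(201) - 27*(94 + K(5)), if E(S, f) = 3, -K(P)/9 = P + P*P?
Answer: 4767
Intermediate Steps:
K(P) = -9*P - 9*P**2 (K(P) = -9*(P + P*P) = -9*(P + P**2) = -9*P - 9*P**2)
u(k) = 15 (u(k) = 3*5 = 15)
u(201) - 27*(94 + K(5)) = 15 - 27*(94 - 9*5*(1 + 5)) = 15 - 27*(94 - 9*5*6) = 15 - 27*(94 - 270) = 15 - 27*(-176) = 15 + 4752 = 4767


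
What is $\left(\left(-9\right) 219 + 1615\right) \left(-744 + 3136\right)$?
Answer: $-851552$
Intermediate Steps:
$\left(\left(-9\right) 219 + 1615\right) \left(-744 + 3136\right) = \left(-1971 + 1615\right) 2392 = \left(-356\right) 2392 = -851552$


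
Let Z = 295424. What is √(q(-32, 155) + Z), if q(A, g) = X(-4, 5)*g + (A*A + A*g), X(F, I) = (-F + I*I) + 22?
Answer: √299393 ≈ 547.17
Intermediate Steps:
X(F, I) = 22 + I² - F (X(F, I) = (-F + I²) + 22 = (I² - F) + 22 = 22 + I² - F)
q(A, g) = A² + 51*g + A*g (q(A, g) = (22 + 5² - 1*(-4))*g + (A*A + A*g) = (22 + 25 + 4)*g + (A² + A*g) = 51*g + (A² + A*g) = A² + 51*g + A*g)
√(q(-32, 155) + Z) = √(((-32)² + 51*155 - 32*155) + 295424) = √((1024 + 7905 - 4960) + 295424) = √(3969 + 295424) = √299393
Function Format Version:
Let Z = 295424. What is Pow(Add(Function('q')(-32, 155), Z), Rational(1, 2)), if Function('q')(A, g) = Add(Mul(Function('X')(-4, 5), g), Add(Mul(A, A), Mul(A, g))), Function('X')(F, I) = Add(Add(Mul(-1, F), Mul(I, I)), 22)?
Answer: Pow(299393, Rational(1, 2)) ≈ 547.17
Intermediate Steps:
Function('X')(F, I) = Add(22, Pow(I, 2), Mul(-1, F)) (Function('X')(F, I) = Add(Add(Mul(-1, F), Pow(I, 2)), 22) = Add(Add(Pow(I, 2), Mul(-1, F)), 22) = Add(22, Pow(I, 2), Mul(-1, F)))
Function('q')(A, g) = Add(Pow(A, 2), Mul(51, g), Mul(A, g)) (Function('q')(A, g) = Add(Mul(Add(22, Pow(5, 2), Mul(-1, -4)), g), Add(Mul(A, A), Mul(A, g))) = Add(Mul(Add(22, 25, 4), g), Add(Pow(A, 2), Mul(A, g))) = Add(Mul(51, g), Add(Pow(A, 2), Mul(A, g))) = Add(Pow(A, 2), Mul(51, g), Mul(A, g)))
Pow(Add(Function('q')(-32, 155), Z), Rational(1, 2)) = Pow(Add(Add(Pow(-32, 2), Mul(51, 155), Mul(-32, 155)), 295424), Rational(1, 2)) = Pow(Add(Add(1024, 7905, -4960), 295424), Rational(1, 2)) = Pow(Add(3969, 295424), Rational(1, 2)) = Pow(299393, Rational(1, 2))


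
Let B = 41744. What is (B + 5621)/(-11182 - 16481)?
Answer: -47365/27663 ≈ -1.7122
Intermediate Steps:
(B + 5621)/(-11182 - 16481) = (41744 + 5621)/(-11182 - 16481) = 47365/(-27663) = 47365*(-1/27663) = -47365/27663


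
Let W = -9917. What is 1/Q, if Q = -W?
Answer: 1/9917 ≈ 0.00010084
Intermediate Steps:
Q = 9917 (Q = -1*(-9917) = 9917)
1/Q = 1/9917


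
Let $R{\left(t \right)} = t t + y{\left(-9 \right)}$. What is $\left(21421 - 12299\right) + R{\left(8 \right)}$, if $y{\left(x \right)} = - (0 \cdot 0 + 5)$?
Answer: $9181$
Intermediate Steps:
$y{\left(x \right)} = -5$ ($y{\left(x \right)} = - (0 + 5) = \left(-1\right) 5 = -5$)
$R{\left(t \right)} = -5 + t^{2}$ ($R{\left(t \right)} = t t - 5 = t^{2} - 5 = -5 + t^{2}$)
$\left(21421 - 12299\right) + R{\left(8 \right)} = \left(21421 - 12299\right) - \left(5 - 8^{2}\right) = 9122 + \left(-5 + 64\right) = 9122 + 59 = 9181$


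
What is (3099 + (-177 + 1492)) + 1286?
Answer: 5700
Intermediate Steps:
(3099 + (-177 + 1492)) + 1286 = (3099 + 1315) + 1286 = 4414 + 1286 = 5700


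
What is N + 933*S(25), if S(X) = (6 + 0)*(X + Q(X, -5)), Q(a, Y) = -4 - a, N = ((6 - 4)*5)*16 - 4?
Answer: -22236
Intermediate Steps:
N = 156 (N = (2*5)*16 - 4 = 10*16 - 4 = 160 - 4 = 156)
S(X) = -24 (S(X) = (6 + 0)*(X + (-4 - X)) = 6*(-4) = -24)
N + 933*S(25) = 156 + 933*(-24) = 156 - 22392 = -22236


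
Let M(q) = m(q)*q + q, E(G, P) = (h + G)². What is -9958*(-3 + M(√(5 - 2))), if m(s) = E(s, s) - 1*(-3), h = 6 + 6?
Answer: -687102 - 1503658*√3 ≈ -3.2915e+6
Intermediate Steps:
h = 12
E(G, P) = (12 + G)²
m(s) = 3 + (12 + s)² (m(s) = (12 + s)² - 1*(-3) = (12 + s)² + 3 = 3 + (12 + s)²)
M(q) = q + q*(3 + (12 + q)²) (M(q) = (3 + (12 + q)²)*q + q = q*(3 + (12 + q)²) + q = q + q*(3 + (12 + q)²))
-9958*(-3 + M(√(5 - 2))) = -9958*(-3 + √(5 - 2)*(4 + (12 + √(5 - 2))²)) = -9958*(-3 + √3*(4 + (12 + √3)²)) = 29874 - 9958*√3*(4 + (12 + √3)²)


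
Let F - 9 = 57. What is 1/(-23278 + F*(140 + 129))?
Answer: -1/5524 ≈ -0.00018103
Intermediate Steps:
F = 66 (F = 9 + 57 = 66)
1/(-23278 + F*(140 + 129)) = 1/(-23278 + 66*(140 + 129)) = 1/(-23278 + 66*269) = 1/(-23278 + 17754) = 1/(-5524) = -1/5524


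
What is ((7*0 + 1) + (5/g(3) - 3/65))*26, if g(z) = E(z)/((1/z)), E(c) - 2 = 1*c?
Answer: 502/15 ≈ 33.467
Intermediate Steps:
E(c) = 2 + c (E(c) = 2 + 1*c = 2 + c)
g(z) = z*(2 + z) (g(z) = (2 + z)/((1/z)) = (2 + z)/(1/z) = (2 + z)*z = z*(2 + z))
((7*0 + 1) + (5/g(3) - 3/65))*26 = ((7*0 + 1) + (5/((3*(2 + 3))) - 3/65))*26 = ((0 + 1) + (5/((3*5)) - 3*1/65))*26 = (1 + (5/15 - 3/65))*26 = (1 + (5*(1/15) - 3/65))*26 = (1 + (⅓ - 3/65))*26 = (1 + 56/195)*26 = (251/195)*26 = 502/15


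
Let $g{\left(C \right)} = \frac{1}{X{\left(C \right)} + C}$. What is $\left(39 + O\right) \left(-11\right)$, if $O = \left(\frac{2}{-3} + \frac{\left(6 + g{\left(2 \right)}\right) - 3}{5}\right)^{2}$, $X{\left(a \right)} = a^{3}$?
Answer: $- \frac{9653039}{22500} \approx -429.02$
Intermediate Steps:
$g{\left(C \right)} = \frac{1}{C + C^{3}}$ ($g{\left(C \right)} = \frac{1}{C^{3} + C} = \frac{1}{C + C^{3}}$)
$O = \frac{49}{22500}$ ($O = \left(\frac{2}{-3} + \frac{\left(6 + \frac{1}{2 + 2^{3}}\right) - 3}{5}\right)^{2} = \left(2 \left(- \frac{1}{3}\right) + \left(\left(6 + \frac{1}{2 + 8}\right) - 3\right) \frac{1}{5}\right)^{2} = \left(- \frac{2}{3} + \left(\left(6 + \frac{1}{10}\right) - 3\right) \frac{1}{5}\right)^{2} = \left(- \frac{2}{3} + \left(\frac{61}{10} - 3\right) \frac{1}{5}\right)^{2} = \left(- \frac{2}{3} + \frac{31}{10} \cdot \frac{1}{5}\right)^{2} = \left(- \frac{2}{3} + \frac{31}{50}\right)^{2} = \left(- \frac{7}{150}\right)^{2} = \frac{49}{22500} \approx 0.0021778$)
$\left(39 + O\right) \left(-11\right) = \left(39 + \frac{49}{22500}\right) \left(-11\right) = \frac{877549}{22500} \left(-11\right) = - \frac{9653039}{22500}$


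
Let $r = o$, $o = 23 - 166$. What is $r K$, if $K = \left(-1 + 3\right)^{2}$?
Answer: $-572$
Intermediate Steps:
$o = -143$
$r = -143$
$K = 4$ ($K = 2^{2} = 4$)
$r K = \left(-143\right) 4 = -572$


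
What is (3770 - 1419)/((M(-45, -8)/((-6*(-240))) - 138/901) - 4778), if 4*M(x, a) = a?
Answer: -1525140720/3099684421 ≈ -0.49203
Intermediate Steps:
M(x, a) = a/4
(3770 - 1419)/((M(-45, -8)/((-6*(-240))) - 138/901) - 4778) = (3770 - 1419)/((((¼)*(-8))/((-6*(-240))) - 138/901) - 4778) = 2351/((-2/1440 - 138*1/901) - 4778) = 2351/((-2*1/1440 - 138/901) - 4778) = 2351/((-1/720 - 138/901) - 4778) = 2351/(-100261/648720 - 4778) = 2351/(-3099684421/648720) = 2351*(-648720/3099684421) = -1525140720/3099684421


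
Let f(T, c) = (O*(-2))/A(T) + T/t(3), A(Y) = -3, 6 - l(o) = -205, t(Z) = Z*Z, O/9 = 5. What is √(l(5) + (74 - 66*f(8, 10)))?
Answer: I*√15783/3 ≈ 41.877*I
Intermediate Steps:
O = 45 (O = 9*5 = 45)
t(Z) = Z²
l(o) = 211 (l(o) = 6 - 1*(-205) = 6 + 205 = 211)
f(T, c) = 30 + T/9 (f(T, c) = (45*(-2))/(-3) + T/(3²) = -90*(-⅓) + T/9 = 30 + T*(⅑) = 30 + T/9)
√(l(5) + (74 - 66*f(8, 10))) = √(211 + (74 - 66*(30 + (⅑)*8))) = √(211 + (74 - 66*(30 + 8/9))) = √(211 + (74 - 66*278/9)) = √(211 + (74 - 6116/3)) = √(211 - 5894/3) = √(-5261/3) = I*√15783/3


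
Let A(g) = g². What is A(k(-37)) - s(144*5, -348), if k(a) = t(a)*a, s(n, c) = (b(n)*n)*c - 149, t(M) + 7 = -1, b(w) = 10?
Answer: 2593365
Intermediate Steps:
t(M) = -8 (t(M) = -7 - 1 = -8)
s(n, c) = -149 + 10*c*n (s(n, c) = (10*n)*c - 149 = 10*c*n - 149 = -149 + 10*c*n)
k(a) = -8*a
A(k(-37)) - s(144*5, -348) = (-8*(-37))² - (-149 + 10*(-348)*(144*5)) = 296² - (-149 + 10*(-348)*720) = 87616 - (-149 - 2505600) = 87616 - 1*(-2505749) = 87616 + 2505749 = 2593365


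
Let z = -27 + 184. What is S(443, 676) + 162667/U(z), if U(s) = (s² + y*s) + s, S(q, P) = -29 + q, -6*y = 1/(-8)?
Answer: 500817846/1190845 ≈ 420.56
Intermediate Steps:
y = 1/48 (y = -⅙/(-8) = -⅙*(-⅛) = 1/48 ≈ 0.020833)
z = 157
U(s) = s² + 49*s/48 (U(s) = (s² + s/48) + s = s² + 49*s/48)
S(443, 676) + 162667/U(z) = (-29 + 443) + 162667/(((1/48)*157*(49 + 48*157))) = 414 + 162667/(((1/48)*157*(49 + 7536))) = 414 + 162667/(((1/48)*157*7585)) = 414 + 162667/(1190845/48) = 414 + 162667*(48/1190845) = 414 + 7808016/1190845 = 500817846/1190845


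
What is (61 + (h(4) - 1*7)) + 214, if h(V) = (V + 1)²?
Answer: 293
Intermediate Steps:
h(V) = (1 + V)²
(61 + (h(4) - 1*7)) + 214 = (61 + ((1 + 4)² - 1*7)) + 214 = (61 + (5² - 7)) + 214 = (61 + (25 - 7)) + 214 = (61 + 18) + 214 = 79 + 214 = 293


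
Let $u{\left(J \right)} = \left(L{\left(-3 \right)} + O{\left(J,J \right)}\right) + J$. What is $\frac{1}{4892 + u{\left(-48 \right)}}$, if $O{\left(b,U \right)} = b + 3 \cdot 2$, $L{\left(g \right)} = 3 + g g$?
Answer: $\frac{1}{4814} \approx 0.00020773$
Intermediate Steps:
$L{\left(g \right)} = 3 + g^{2}$
$O{\left(b,U \right)} = 6 + b$ ($O{\left(b,U \right)} = b + 6 = 6 + b$)
$u{\left(J \right)} = 18 + 2 J$ ($u{\left(J \right)} = \left(\left(3 + \left(-3\right)^{2}\right) + \left(6 + J\right)\right) + J = \left(\left(3 + 9\right) + \left(6 + J\right)\right) + J = \left(12 + \left(6 + J\right)\right) + J = \left(18 + J\right) + J = 18 + 2 J$)
$\frac{1}{4892 + u{\left(-48 \right)}} = \frac{1}{4892 + \left(18 + 2 \left(-48\right)\right)} = \frac{1}{4892 + \left(18 - 96\right)} = \frac{1}{4892 - 78} = \frac{1}{4814}$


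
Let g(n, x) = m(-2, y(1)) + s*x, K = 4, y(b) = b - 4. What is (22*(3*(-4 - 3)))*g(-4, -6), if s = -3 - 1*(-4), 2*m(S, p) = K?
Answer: 1848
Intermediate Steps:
y(b) = -4 + b
m(S, p) = 2 (m(S, p) = (½)*4 = 2)
s = 1 (s = -3 + 4 = 1)
g(n, x) = 2 + x (g(n, x) = 2 + 1*x = 2 + x)
(22*(3*(-4 - 3)))*g(-4, -6) = (22*(3*(-4 - 3)))*(2 - 6) = (22*(3*(-7)))*(-4) = (22*(-21))*(-4) = -462*(-4) = 1848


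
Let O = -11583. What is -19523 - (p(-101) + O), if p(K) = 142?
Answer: -8082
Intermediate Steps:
-19523 - (p(-101) + O) = -19523 - (142 - 11583) = -19523 - 1*(-11441) = -19523 + 11441 = -8082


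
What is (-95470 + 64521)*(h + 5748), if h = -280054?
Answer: 8489496394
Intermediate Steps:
(-95470 + 64521)*(h + 5748) = (-95470 + 64521)*(-280054 + 5748) = -30949*(-274306) = 8489496394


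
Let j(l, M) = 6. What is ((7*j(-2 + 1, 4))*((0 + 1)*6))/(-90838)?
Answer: -126/45419 ≈ -0.0027742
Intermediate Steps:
((7*j(-2 + 1, 4))*((0 + 1)*6))/(-90838) = ((7*6)*((0 + 1)*6))/(-90838) = (42*(1*6))*(-1/90838) = (42*6)*(-1/90838) = 252*(-1/90838) = -126/45419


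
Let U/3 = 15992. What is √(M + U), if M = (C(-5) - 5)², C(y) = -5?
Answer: 2*√12019 ≈ 219.26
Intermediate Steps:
U = 47976 (U = 3*15992 = 47976)
M = 100 (M = (-5 - 5)² = (-10)² = 100)
√(M + U) = √(100 + 47976) = √48076 = 2*√12019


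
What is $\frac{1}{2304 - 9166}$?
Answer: $- \frac{1}{6862} \approx -0.00014573$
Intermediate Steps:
$\frac{1}{2304 - 9166} = \frac{1}{-6862} = - \frac{1}{6862}$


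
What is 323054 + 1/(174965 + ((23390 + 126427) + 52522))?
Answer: 121889566417/377304 ≈ 3.2305e+5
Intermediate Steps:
323054 + 1/(174965 + ((23390 + 126427) + 52522)) = 323054 + 1/(174965 + (149817 + 52522)) = 323054 + 1/(174965 + 202339) = 323054 + 1/377304 = 121889566417/377304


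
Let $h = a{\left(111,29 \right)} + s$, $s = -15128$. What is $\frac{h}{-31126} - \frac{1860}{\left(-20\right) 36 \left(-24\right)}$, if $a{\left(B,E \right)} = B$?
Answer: $\frac{1679995}{4482144} \approx 0.37482$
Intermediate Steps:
$h = -15017$ ($h = 111 - 15128 = -15017$)
$\frac{h}{-31126} - \frac{1860}{\left(-20\right) 36 \left(-24\right)} = - \frac{15017}{-31126} - \frac{1860}{\left(-20\right) 36 \left(-24\right)} = \left(-15017\right) \left(- \frac{1}{31126}\right) - \frac{1860}{\left(-720\right) \left(-24\right)} = \frac{15017}{31126} - \frac{1860}{17280} = \frac{15017}{31126} - \frac{31}{288} = \frac{1679995}{4482144}$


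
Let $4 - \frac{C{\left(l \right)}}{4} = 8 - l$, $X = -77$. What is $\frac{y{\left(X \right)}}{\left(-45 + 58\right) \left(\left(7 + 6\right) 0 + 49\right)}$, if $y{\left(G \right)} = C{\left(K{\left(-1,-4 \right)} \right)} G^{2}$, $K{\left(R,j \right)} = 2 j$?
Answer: $- \frac{5808}{13} \approx -446.77$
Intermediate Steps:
$C{\left(l \right)} = -16 + 4 l$ ($C{\left(l \right)} = 16 - 4 \left(8 - l\right) = 16 + \left(-32 + 4 l\right) = -16 + 4 l$)
$y{\left(G \right)} = - 48 G^{2}$ ($y{\left(G \right)} = \left(-16 + 4 \cdot 2 \left(-4\right)\right) G^{2} = \left(-16 + 4 \left(-8\right)\right) G^{2} = \left(-16 - 32\right) G^{2} = - 48 G^{2}$)
$\frac{y{\left(X \right)}}{\left(-45 + 58\right) \left(\left(7 + 6\right) 0 + 49\right)} = \frac{\left(-48\right) \left(-77\right)^{2}}{\left(-45 + 58\right) \left(\left(7 + 6\right) 0 + 49\right)} = \frac{\left(-48\right) 5929}{13 \left(13 \cdot 0 + 49\right)} = - \frac{284592}{13 \left(0 + 49\right)} = - \frac{284592}{13 \cdot 49} = - \frac{284592}{637} = \left(-284592\right) \frac{1}{637} = - \frac{5808}{13}$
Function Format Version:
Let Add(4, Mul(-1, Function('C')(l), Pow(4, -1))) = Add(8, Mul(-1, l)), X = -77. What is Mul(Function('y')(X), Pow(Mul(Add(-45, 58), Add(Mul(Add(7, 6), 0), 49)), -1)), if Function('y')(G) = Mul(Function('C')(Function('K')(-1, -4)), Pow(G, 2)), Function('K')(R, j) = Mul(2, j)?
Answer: Rational(-5808, 13) ≈ -446.77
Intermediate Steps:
Function('C')(l) = Add(-16, Mul(4, l)) (Function('C')(l) = Add(16, Mul(-4, Add(8, Mul(-1, l)))) = Add(16, Add(-32, Mul(4, l))) = Add(-16, Mul(4, l)))
Function('y')(G) = Mul(-48, Pow(G, 2)) (Function('y')(G) = Mul(Add(-16, Mul(4, Mul(2, -4))), Pow(G, 2)) = Mul(Add(-16, Mul(4, -8)), Pow(G, 2)) = Mul(Add(-16, -32), Pow(G, 2)) = Mul(-48, Pow(G, 2)))
Mul(Function('y')(X), Pow(Mul(Add(-45, 58), Add(Mul(Add(7, 6), 0), 49)), -1)) = Mul(Mul(-48, Pow(-77, 2)), Pow(Mul(Add(-45, 58), Add(Mul(Add(7, 6), 0), 49)), -1)) = Mul(Mul(-48, 5929), Pow(Mul(13, Add(Mul(13, 0), 49)), -1)) = Mul(-284592, Pow(Mul(13, Add(0, 49)), -1)) = Mul(-284592, Pow(Mul(13, 49), -1)) = Mul(-284592, Pow(637, -1)) = Mul(-284592, Rational(1, 637)) = Rational(-5808, 13)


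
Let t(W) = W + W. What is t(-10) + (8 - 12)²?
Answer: -4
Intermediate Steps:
t(W) = 2*W
t(-10) + (8 - 12)² = 2*(-10) + (8 - 12)² = -20 + (-4)² = -20 + 16 = -4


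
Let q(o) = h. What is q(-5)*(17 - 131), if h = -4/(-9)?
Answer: -152/3 ≈ -50.667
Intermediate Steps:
h = 4/9 (h = -4*(-⅑) = 4/9 ≈ 0.44444)
q(o) = 4/9
q(-5)*(17 - 131) = 4*(17 - 131)/9 = (4/9)*(-114) = -152/3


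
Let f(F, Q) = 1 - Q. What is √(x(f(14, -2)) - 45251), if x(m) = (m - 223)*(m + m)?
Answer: I*√46571 ≈ 215.8*I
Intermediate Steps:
x(m) = 2*m*(-223 + m) (x(m) = (-223 + m)*(2*m) = 2*m*(-223 + m))
√(x(f(14, -2)) - 45251) = √(2*(1 - 1*(-2))*(-223 + (1 - 1*(-2))) - 45251) = √(2*(1 + 2)*(-223 + (1 + 2)) - 45251) = √(2*3*(-223 + 3) - 45251) = √(2*3*(-220) - 45251) = √(-1320 - 45251) = √(-46571) = I*√46571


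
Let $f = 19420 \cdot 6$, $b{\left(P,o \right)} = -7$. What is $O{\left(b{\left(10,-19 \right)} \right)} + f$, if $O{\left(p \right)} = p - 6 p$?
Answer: $116555$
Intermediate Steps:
$O{\left(p \right)} = - 5 p$
$f = 116520$
$O{\left(b{\left(10,-19 \right)} \right)} + f = \left(-5\right) \left(-7\right) + 116520 = 35 + 116520 = 116555$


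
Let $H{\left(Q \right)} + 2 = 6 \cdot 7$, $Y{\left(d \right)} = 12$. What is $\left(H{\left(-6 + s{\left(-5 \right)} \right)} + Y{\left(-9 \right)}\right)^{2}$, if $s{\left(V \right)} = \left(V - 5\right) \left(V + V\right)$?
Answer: $2704$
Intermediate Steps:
$s{\left(V \right)} = 2 V \left(-5 + V\right)$ ($s{\left(V \right)} = \left(-5 + V\right) 2 V = 2 V \left(-5 + V\right)$)
$H{\left(Q \right)} = 40$ ($H{\left(Q \right)} = -2 + 6 \cdot 7 = -2 + 42 = 40$)
$\left(H{\left(-6 + s{\left(-5 \right)} \right)} + Y{\left(-9 \right)}\right)^{2} = \left(40 + 12\right)^{2} = 52^{2} = 2704$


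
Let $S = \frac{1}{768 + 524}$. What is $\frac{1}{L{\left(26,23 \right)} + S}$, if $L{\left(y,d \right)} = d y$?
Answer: $\frac{1292}{772617} \approx 0.0016722$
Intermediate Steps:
$S = \frac{1}{1292} \approx 0.00077399$
$\frac{1}{L{\left(26,23 \right)} + S} = \frac{1}{23 \cdot 26 + \frac{1}{1292}} = \frac{1}{598 + \frac{1}{1292}} = \frac{1}{\frac{772617}{1292}} = \frac{1292}{772617}$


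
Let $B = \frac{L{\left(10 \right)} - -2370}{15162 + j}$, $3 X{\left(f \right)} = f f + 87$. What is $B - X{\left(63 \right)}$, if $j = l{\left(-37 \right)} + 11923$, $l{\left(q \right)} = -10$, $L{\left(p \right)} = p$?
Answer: $- \frac{7320604}{5415} \approx -1351.9$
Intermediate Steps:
$X{\left(f \right)} = 29 + \frac{f^{2}}{3}$ ($X{\left(f \right)} = \frac{f f + 87}{3} = \frac{f^{2} + 87}{3} = \frac{87 + f^{2}}{3} = 29 + \frac{f^{2}}{3}$)
$j = 11913$ ($j = -10 + 11923 = 11913$)
$B = \frac{476}{5415}$ ($B = \frac{10 - -2370}{15162 + 11913} = \frac{10 + \left(-62 + 2432\right)}{27075} = \left(10 + 2370\right) \frac{1}{27075} = 2380 \cdot \frac{1}{27075} = \frac{476}{5415} \approx 0.087904$)
$B - X{\left(63 \right)} = \frac{476}{5415} - \left(29 + \frac{63^{2}}{3}\right) = \frac{476}{5415} - \left(29 + \frac{1}{3} \cdot 3969\right) = \frac{476}{5415} - \left(29 + 1323\right) = \frac{476}{5415} - 1352 = - \frac{7320604}{5415}$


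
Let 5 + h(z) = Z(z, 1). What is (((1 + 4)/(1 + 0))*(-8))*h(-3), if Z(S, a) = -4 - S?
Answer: 240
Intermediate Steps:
h(z) = -9 - z (h(z) = -5 + (-4 - z) = -9 - z)
(((1 + 4)/(1 + 0))*(-8))*h(-3) = (((1 + 4)/(1 + 0))*(-8))*(-9 - 1*(-3)) = ((5/1)*(-8))*(-9 + 3) = ((5*1)*(-8))*(-6) = (5*(-8))*(-6) = -40*(-6) = 240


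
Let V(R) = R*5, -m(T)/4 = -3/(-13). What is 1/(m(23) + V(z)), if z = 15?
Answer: 13/963 ≈ 0.013499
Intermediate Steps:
m(T) = -12/13 (m(T) = -(-12)/(-13) = -(-12)*(-1)/13 = -4*3/13 = -12/13)
V(R) = 5*R
1/(m(23) + V(z)) = 1/(-12/13 + 5*15) = 1/(-12/13 + 75) = 1/(963/13) = 13/963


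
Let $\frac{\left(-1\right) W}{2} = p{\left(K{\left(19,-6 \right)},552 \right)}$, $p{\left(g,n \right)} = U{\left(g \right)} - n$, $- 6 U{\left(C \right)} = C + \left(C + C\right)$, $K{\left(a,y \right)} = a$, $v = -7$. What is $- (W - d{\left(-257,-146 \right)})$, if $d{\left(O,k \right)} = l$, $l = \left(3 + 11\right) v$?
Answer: $-1221$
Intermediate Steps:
$l = -98$ ($l = \left(3 + 11\right) \left(-7\right) = 14 \left(-7\right) = -98$)
$U{\left(C \right)} = - \frac{C}{2}$ ($U{\left(C \right)} = - \frac{C + \left(C + C\right)}{6} = - \frac{C + 2 C}{6} = - \frac{3 C}{6} = - \frac{C}{2}$)
$d{\left(O,k \right)} = -98$
$p{\left(g,n \right)} = - n - \frac{g}{2}$ ($p{\left(g,n \right)} = - \frac{g}{2} - n = - n - \frac{g}{2}$)
$W = 1123$ ($W = - 2 \left(\left(-1\right) 552 - \frac{19}{2}\right) = - 2 \left(-552 - \frac{19}{2}\right) = \left(-2\right) \left(- \frac{1123}{2}\right) = 1123$)
$- (W - d{\left(-257,-146 \right)}) = - (1123 - -98) = - (1123 + 98) = \left(-1\right) 1221 = -1221$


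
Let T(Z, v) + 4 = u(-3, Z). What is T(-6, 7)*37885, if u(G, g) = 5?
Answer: 37885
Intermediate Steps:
T(Z, v) = 1 (T(Z, v) = -4 + 5 = 1)
T(-6, 7)*37885 = 1*37885 = 37885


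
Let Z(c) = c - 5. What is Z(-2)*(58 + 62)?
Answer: -840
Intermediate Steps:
Z(c) = -5 + c
Z(-2)*(58 + 62) = (-5 - 2)*(58 + 62) = -7*120 = -840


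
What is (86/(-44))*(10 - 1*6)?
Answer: -86/11 ≈ -7.8182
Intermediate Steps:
(86/(-44))*(10 - 1*6) = (-1/44*86)*(10 - 6) = -43/22*4 = -86/11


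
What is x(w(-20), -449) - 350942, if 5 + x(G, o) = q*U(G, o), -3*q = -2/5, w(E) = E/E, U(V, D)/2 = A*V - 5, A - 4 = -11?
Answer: -1754751/5 ≈ -3.5095e+5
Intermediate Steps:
A = -7 (A = 4 - 11 = -7)
U(V, D) = -10 - 14*V (U(V, D) = 2*(-7*V - 5) = 2*(-5 - 7*V) = -10 - 14*V)
w(E) = 1
q = 2/15 (q = -(-2)/(3*5) = -⅓*(-⅖) = 2/15 ≈ 0.13333)
x(G, o) = -19/3 - 28*G/15 (x(G, o) = -5 + 2*(-10 - 14*G)/15 = -5 + (-4/3 - 28*G/15) = -19/3 - 28*G/15)
x(w(-20), -449) - 350942 = (-19/3 - 28/15*1) - 350942 = (-19/3 - 28/15) - 350942 = -41/5 - 350942 = -1754751/5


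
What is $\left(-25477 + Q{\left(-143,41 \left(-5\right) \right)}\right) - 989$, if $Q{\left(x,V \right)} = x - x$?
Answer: $-26466$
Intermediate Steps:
$Q{\left(x,V \right)} = 0$
$\left(-25477 + Q{\left(-143,41 \left(-5\right) \right)}\right) - 989 = \left(-25477 + 0\right) - 989 = -25477 - 989 = -26466$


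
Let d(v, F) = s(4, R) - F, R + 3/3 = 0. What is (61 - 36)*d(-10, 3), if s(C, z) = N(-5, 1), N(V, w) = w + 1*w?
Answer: -25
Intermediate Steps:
R = -1 (R = -1 + 0 = -1)
N(V, w) = 2*w (N(V, w) = w + w = 2*w)
s(C, z) = 2 (s(C, z) = 2*1 = 2)
d(v, F) = 2 - F
(61 - 36)*d(-10, 3) = (61 - 36)*(2 - 1*3) = 25*(2 - 3) = 25*(-1) = -25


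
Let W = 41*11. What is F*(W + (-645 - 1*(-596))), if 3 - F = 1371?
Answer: -549936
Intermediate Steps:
F = -1368 (F = 3 - 1*1371 = 3 - 1371 = -1368)
W = 451
F*(W + (-645 - 1*(-596))) = -1368*(451 + (-645 - 1*(-596))) = -1368*(451 + (-645 + 596)) = -1368*(451 - 49) = -1368*402 = -549936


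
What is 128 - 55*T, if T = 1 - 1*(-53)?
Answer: -2842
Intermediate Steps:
T = 54 (T = 1 + 53 = 54)
128 - 55*T = 128 - 55*54 = 128 - 2970 = -2842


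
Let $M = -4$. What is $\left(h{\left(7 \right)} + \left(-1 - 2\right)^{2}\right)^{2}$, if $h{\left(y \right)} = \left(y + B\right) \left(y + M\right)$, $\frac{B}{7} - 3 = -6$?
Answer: $1089$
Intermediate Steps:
$B = -21$ ($B = 21 + 7 \left(-6\right) = 21 - 42 = -21$)
$h{\left(y \right)} = \left(-21 + y\right) \left(-4 + y\right)$ ($h{\left(y \right)} = \left(y - 21\right) \left(y - 4\right) = \left(-21 + y\right) \left(-4 + y\right)$)
$\left(h{\left(7 \right)} + \left(-1 - 2\right)^{2}\right)^{2} = \left(\left(84 + 7^{2} - 175\right) + \left(-1 - 2\right)^{2}\right)^{2} = \left(\left(84 + 49 - 175\right) + \left(-3\right)^{2}\right)^{2} = \left(-42 + 9\right)^{2} = \left(-33\right)^{2} = 1089$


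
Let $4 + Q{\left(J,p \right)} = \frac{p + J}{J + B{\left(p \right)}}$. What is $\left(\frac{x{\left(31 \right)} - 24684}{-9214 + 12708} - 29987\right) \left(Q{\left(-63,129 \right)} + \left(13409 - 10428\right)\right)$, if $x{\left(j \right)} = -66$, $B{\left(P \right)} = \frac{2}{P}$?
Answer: $- \frac{1267003492050704}{14194375} \approx -8.9261 \cdot 10^{7}$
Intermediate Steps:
$Q{\left(J,p \right)} = -4 + \frac{J + p}{J + \frac{2}{p}}$ ($Q{\left(J,p \right)} = -4 + \frac{p + J}{J + \frac{2}{p}} = -4 + \frac{J + p}{J + \frac{2}{p}}$)
$\left(\frac{x{\left(31 \right)} - 24684}{-9214 + 12708} - 29987\right) \left(Q{\left(-63,129 \right)} + \left(13409 - 10428\right)\right) = \left(\frac{-66 - 24684}{-9214 + 12708} - 29987\right) \left(\frac{-8 - 129 \left(\left(-1\right) 129 + 3 \left(-63\right)\right)}{2 - 8127} + \left(13409 - 10428\right)\right) = \left(- \frac{24750}{3494} - 29987\right) \left(\frac{-8 - 129 \left(-129 - 189\right)}{2 - 8127} + 2981\right) = \left(\left(-24750\right) \frac{1}{3494} - 29987\right) \left(\frac{-8 - 129 \left(-318\right)}{-8125} + 2981\right) = \left(- \frac{12375}{1747} - 29987\right) \left(- \frac{-8 + 41022}{8125} + 2981\right) = - \frac{52399664 \left(\left(- \frac{1}{8125}\right) 41014 + 2981\right)}{1747} = - \frac{52399664 \left(- \frac{41014}{8125} + 2981\right)}{1747} = \left(- \frac{52399664}{1747}\right) \frac{24179611}{8125} = - \frac{1267003492050704}{14194375}$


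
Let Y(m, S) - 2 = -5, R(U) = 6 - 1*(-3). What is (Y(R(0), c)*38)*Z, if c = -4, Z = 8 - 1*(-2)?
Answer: -1140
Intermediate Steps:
Z = 10 (Z = 8 + 2 = 10)
R(U) = 9 (R(U) = 6 + 3 = 9)
Y(m, S) = -3 (Y(m, S) = 2 - 5 = -3)
(Y(R(0), c)*38)*Z = -3*38*10 = -114*10 = -1140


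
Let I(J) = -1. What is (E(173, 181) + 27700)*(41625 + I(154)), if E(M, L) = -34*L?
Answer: 896830704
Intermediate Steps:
(E(173, 181) + 27700)*(41625 + I(154)) = (-34*181 + 27700)*(41625 - 1) = (-6154 + 27700)*41624 = 21546*41624 = 896830704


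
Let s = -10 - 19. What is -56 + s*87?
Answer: -2579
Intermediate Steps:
s = -29
-56 + s*87 = -56 - 29*87 = -56 - 2523 = -2579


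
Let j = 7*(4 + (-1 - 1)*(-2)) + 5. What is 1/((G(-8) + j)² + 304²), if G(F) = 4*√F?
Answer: -I/(-96009*I + 976*√2) ≈ 1.0414e-5 - 1.4971e-7*I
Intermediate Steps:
j = 61 (j = 7*(4 - 2*(-2)) + 5 = 7*(4 + 4) + 5 = 7*8 + 5 = 56 + 5 = 61)
1/((G(-8) + j)² + 304²) = 1/((4*√(-8) + 61)² + 304²) = 1/((4*(2*I*√2) + 61)² + 92416) = 1/((8*I*√2 + 61)² + 92416) = 1/((61 + 8*I*√2)² + 92416) = 1/(92416 + (61 + 8*I*√2)²)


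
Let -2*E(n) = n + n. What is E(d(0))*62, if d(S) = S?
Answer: 0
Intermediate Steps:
E(n) = -n (E(n) = -(n + n)/2 = -n)
E(d(0))*62 = -1*0*62 = 0*62 = 0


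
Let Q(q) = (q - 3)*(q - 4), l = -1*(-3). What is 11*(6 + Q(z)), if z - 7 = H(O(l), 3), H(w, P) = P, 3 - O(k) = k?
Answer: 528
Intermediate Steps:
l = 3
O(k) = 3 - k
z = 10 (z = 7 + 3 = 10)
Q(q) = (-4 + q)*(-3 + q) (Q(q) = (-3 + q)*(-4 + q) = (-4 + q)*(-3 + q))
11*(6 + Q(z)) = 11*(6 + (12 + 10**2 - 7*10)) = 11*(6 + (12 + 100 - 70)) = 11*(6 + 42) = 11*48 = 528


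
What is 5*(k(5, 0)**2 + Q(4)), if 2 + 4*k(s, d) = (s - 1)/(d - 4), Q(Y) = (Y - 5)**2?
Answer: 125/16 ≈ 7.8125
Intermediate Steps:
Q(Y) = (-5 + Y)**2
k(s, d) = -1/2 + (-1 + s)/(4*(-4 + d)) (k(s, d) = -1/2 + ((s - 1)/(d - 4))/4 = -1/2 + ((-1 + s)/(-4 + d))/4 = -1/2 + (-1 + s)/(4*(-4 + d)))
5*(k(5, 0)**2 + Q(4)) = 5*(((7 + 5 - 2*0)/(4*(-4 + 0)))**2 + (-5 + 4)**2) = 5*(((1/4)*(7 + 5 + 0)/(-4))**2 + (-1)**2) = 5*(((1/4)*(-1/4)*12)**2 + 1) = 5*((-3/4)**2 + 1) = 5*(9/16 + 1) = 5*(25/16) = 125/16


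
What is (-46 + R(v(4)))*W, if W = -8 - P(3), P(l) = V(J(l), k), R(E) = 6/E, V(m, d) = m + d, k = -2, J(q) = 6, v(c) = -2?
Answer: 588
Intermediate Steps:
V(m, d) = d + m
P(l) = 4 (P(l) = -2 + 6 = 4)
W = -12 (W = -8 - 1*4 = -8 - 4 = -12)
(-46 + R(v(4)))*W = (-46 + 6/(-2))*(-12) = (-46 + 6*(-½))*(-12) = (-46 - 3)*(-12) = -49*(-12) = 588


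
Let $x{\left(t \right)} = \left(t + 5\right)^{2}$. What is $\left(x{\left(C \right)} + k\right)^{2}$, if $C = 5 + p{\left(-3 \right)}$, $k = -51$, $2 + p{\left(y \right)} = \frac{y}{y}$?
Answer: $900$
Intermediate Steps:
$p{\left(y \right)} = -1$ ($p{\left(y \right)} = -2 + \frac{y}{y} = -2 + 1 = -1$)
$C = 4$ ($C = 5 - 1 = 4$)
$x{\left(t \right)} = \left(5 + t\right)^{2}$
$\left(x{\left(C \right)} + k\right)^{2} = \left(\left(5 + 4\right)^{2} - 51\right)^{2} = \left(9^{2} - 51\right)^{2} = \left(81 - 51\right)^{2} = 30^{2} = 900$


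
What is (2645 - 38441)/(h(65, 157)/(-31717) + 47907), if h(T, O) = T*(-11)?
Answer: -567670866/759733517 ≈ -0.74720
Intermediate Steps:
h(T, O) = -11*T
(2645 - 38441)/(h(65, 157)/(-31717) + 47907) = (2645 - 38441)/(-11*65/(-31717) + 47907) = -35796/(-715*(-1/31717) + 47907) = -35796/(715/31717 + 47907) = -35796/1519467034/31717 = -35796*31717/1519467034 = -567670866/759733517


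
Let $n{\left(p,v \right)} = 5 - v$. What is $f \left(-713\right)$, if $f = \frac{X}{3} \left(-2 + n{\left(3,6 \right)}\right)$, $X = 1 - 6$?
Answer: $-3565$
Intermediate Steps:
$X = -5$ ($X = 1 - 6 = -5$)
$f = 5$ ($f = - \frac{5}{3} \left(-2 + \left(5 - 6\right)\right) = \left(-5\right) \frac{1}{3} \left(-2 + \left(5 - 6\right)\right) = - \frac{5 \left(-2 - 1\right)}{3} = \left(- \frac{5}{3}\right) \left(-3\right) = 5$)
$f \left(-713\right) = 5 \left(-713\right) = -3565$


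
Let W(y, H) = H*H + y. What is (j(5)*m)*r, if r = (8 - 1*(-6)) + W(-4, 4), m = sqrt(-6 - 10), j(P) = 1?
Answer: 104*I ≈ 104.0*I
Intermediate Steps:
m = 4*I (m = sqrt(-16) = 4*I ≈ 4.0*I)
W(y, H) = y + H**2 (W(y, H) = H**2 + y = y + H**2)
r = 26 (r = (8 - 1*(-6)) + (-4 + 4**2) = (8 + 6) + (-4 + 16) = 14 + 12 = 26)
(j(5)*m)*r = (1*(4*I))*26 = (4*I)*26 = 104*I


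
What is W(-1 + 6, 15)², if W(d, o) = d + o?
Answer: 400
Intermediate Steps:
W(-1 + 6, 15)² = ((-1 + 6) + 15)² = (5 + 15)² = 20² = 400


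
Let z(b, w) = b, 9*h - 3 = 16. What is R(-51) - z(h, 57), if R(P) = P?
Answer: -478/9 ≈ -53.111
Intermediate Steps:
h = 19/9 (h = ⅓ + (⅑)*16 = ⅓ + 16/9 = 19/9 ≈ 2.1111)
R(-51) - z(h, 57) = -51 - 1*19/9 = -51 - 19/9 = -478/9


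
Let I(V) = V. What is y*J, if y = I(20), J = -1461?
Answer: -29220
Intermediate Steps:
y = 20
y*J = 20*(-1461) = -29220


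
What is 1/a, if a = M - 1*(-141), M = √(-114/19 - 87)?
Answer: 47/6658 - I*√93/19974 ≈ 0.0070592 - 0.00048281*I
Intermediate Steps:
M = I*√93 (M = √(-114*1/19 - 87) = √(-6 - 87) = √(-93) = I*√93 ≈ 9.6436*I)
a = 141 + I*√93 (a = I*√93 - 1*(-141) = I*√93 + 141 = 141 + I*√93 ≈ 141.0 + 9.6436*I)
1/a = 1/(141 + I*√93)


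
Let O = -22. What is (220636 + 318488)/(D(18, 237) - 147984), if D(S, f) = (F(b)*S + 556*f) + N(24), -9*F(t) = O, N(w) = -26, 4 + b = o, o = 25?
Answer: -89854/2699 ≈ -33.292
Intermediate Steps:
b = 21 (b = -4 + 25 = 21)
F(t) = 22/9 (F(t) = -⅑*(-22) = 22/9)
D(S, f) = -26 + 556*f + 22*S/9 (D(S, f) = (22*S/9 + 556*f) - 26 = (556*f + 22*S/9) - 26 = -26 + 556*f + 22*S/9)
(220636 + 318488)/(D(18, 237) - 147984) = (220636 + 318488)/((-26 + 556*237 + (22/9)*18) - 147984) = 539124/((-26 + 131772 + 44) - 147984) = 539124/(131790 - 147984) = 539124/(-16194) = 539124*(-1/16194) = -89854/2699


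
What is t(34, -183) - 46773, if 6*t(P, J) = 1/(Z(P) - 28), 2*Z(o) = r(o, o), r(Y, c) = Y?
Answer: -3087019/66 ≈ -46773.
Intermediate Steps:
Z(o) = o/2
t(P, J) = 1/(6*(-28 + P/2)) (t(P, J) = 1/(6*(P/2 - 28)) = 1/(6*(-28 + P/2)))
t(34, -183) - 46773 = 1/(3*(-56 + 34)) - 46773 = (⅓)/(-22) - 46773 = (⅓)*(-1/22) - 46773 = -1/66 - 46773 = -3087019/66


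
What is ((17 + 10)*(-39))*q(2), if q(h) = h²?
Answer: -4212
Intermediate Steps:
((17 + 10)*(-39))*q(2) = ((17 + 10)*(-39))*2² = (27*(-39))*4 = -1053*4 = -4212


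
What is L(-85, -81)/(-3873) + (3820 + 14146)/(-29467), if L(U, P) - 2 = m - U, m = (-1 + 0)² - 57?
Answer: -70495795/114125691 ≈ -0.61770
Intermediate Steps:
m = -56 (m = (-1)² - 57 = 1 - 57 = -56)
L(U, P) = -54 - U (L(U, P) = 2 + (-56 - U) = -54 - U)
L(-85, -81)/(-3873) + (3820 + 14146)/(-29467) = (-54 - 1*(-85))/(-3873) + (3820 + 14146)/(-29467) = (-54 + 85)*(-1/3873) + 17966*(-1/29467) = 31*(-1/3873) - 17966/29467 = -31/3873 - 17966/29467 = -70495795/114125691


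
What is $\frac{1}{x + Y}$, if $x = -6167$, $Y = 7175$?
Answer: $\frac{1}{1008} \approx 0.00099206$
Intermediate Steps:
$\frac{1}{x + Y} = \frac{1}{-6167 + 7175} = \frac{1}{1008}$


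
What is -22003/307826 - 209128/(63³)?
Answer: -69876819869/76970967822 ≈ -0.90783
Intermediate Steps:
-22003/307826 - 209128/(63³) = -22003*1/307826 - 209128/250047 = -22003/307826 - 209128*1/250047 = -22003/307826 - 209128/250047 = -69876819869/76970967822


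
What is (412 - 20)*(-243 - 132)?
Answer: -147000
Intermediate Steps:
(412 - 20)*(-243 - 132) = 392*(-375) = -147000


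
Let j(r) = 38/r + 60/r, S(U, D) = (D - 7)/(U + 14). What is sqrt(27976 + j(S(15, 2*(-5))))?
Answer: 5*sqrt(321470)/17 ≈ 166.76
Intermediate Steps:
S(U, D) = (-7 + D)/(14 + U)
j(r) = 98/r
sqrt(27976 + j(S(15, 2*(-5)))) = sqrt(27976 + 98/(((-7 + 2*(-5))/(14 + 15)))) = sqrt(27976 + 98/(((-7 - 10)/29))) = sqrt(27976 + 98/(((1/29)*(-17)))) = sqrt(27976 + 98/(-17/29)) = sqrt(27976 + 98*(-29/17)) = sqrt(27976 - 2842/17) = sqrt(472750/17) = 5*sqrt(321470)/17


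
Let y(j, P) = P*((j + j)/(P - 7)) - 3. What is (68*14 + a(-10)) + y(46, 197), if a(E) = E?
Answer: 98267/95 ≈ 1034.4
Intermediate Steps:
y(j, P) = -3 + 2*P*j/(-7 + P) (y(j, P) = P*((2*j)/(-7 + P)) - 3 = P*(2*j/(-7 + P)) - 3 = 2*P*j/(-7 + P) - 3 = -3 + 2*P*j/(-7 + P))
(68*14 + a(-10)) + y(46, 197) = (68*14 - 10) + (21 - 3*197 + 2*197*46)/(-7 + 197) = (952 - 10) + (21 - 591 + 18124)/190 = 942 + (1/190)*17554 = 942 + 8777/95 = 98267/95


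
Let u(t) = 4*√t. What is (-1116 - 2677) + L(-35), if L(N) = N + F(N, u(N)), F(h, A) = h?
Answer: -3863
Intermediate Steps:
L(N) = 2*N (L(N) = N + N = 2*N)
(-1116 - 2677) + L(-35) = (-1116 - 2677) + 2*(-35) = -3793 - 70 = -3863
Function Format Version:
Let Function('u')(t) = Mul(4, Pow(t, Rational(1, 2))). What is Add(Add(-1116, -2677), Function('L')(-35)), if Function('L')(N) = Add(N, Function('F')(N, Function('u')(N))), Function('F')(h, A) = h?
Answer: -3863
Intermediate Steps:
Function('L')(N) = Mul(2, N) (Function('L')(N) = Add(N, N) = Mul(2, N))
Add(Add(-1116, -2677), Function('L')(-35)) = Add(Add(-1116, -2677), Mul(2, -35)) = Add(-3793, -70) = -3863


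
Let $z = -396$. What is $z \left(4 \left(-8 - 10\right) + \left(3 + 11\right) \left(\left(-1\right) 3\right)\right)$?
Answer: $45144$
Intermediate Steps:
$z \left(4 \left(-8 - 10\right) + \left(3 + 11\right) \left(\left(-1\right) 3\right)\right) = - 396 \left(4 \left(-8 - 10\right) + \left(3 + 11\right) \left(\left(-1\right) 3\right)\right) = - 396 \left(4 \left(-18\right) + 14 \left(-3\right)\right) = - 396 \left(-72 - 42\right) = \left(-396\right) \left(-114\right) = 45144$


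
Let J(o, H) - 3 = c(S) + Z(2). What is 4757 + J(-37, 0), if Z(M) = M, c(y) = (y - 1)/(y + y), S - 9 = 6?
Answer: 71437/15 ≈ 4762.5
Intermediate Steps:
S = 15 (S = 9 + 6 = 15)
c(y) = (-1 + y)/(2*y) (c(y) = (-1 + y)/((2*y)) = (-1 + y)*(1/(2*y)) = (-1 + y)/(2*y))
J(o, H) = 82/15 (J(o, H) = 3 + ((½)*(-1 + 15)/15 + 2) = 3 + ((½)*(1/15)*14 + 2) = 3 + (7/15 + 2) = 3 + 37/15 = 82/15)
4757 + J(-37, 0) = 4757 + 82/15 = 71437/15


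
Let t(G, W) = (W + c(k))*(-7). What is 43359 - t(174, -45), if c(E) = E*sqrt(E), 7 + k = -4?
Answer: 43044 - 77*I*sqrt(11) ≈ 43044.0 - 255.38*I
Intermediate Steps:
k = -11 (k = -7 - 4 = -11)
c(E) = E**(3/2)
t(G, W) = -7*W + 77*I*sqrt(11) (t(G, W) = (W + (-11)**(3/2))*(-7) = (W - 11*I*sqrt(11))*(-7) = -7*W + 77*I*sqrt(11))
43359 - t(174, -45) = 43359 - (-7*(-45) + 77*I*sqrt(11)) = 43359 - (315 + 77*I*sqrt(11)) = 43359 + (-315 - 77*I*sqrt(11)) = 43044 - 77*I*sqrt(11)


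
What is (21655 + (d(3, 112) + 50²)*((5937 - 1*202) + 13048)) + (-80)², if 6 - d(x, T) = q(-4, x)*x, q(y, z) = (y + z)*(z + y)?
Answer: 47041904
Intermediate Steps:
q(y, z) = (y + z)² (q(y, z) = (y + z)*(y + z) = (y + z)²)
d(x, T) = 6 - x*(-4 + x)² (d(x, T) = 6 - (-4 + x)²*x = 6 - x*(-4 + x)²)
(21655 + (d(3, 112) + 50²)*((5937 - 1*202) + 13048)) + (-80)² = (21655 + ((6 - 1*3*(-4 + 3)²) + 50²)*((5937 - 1*202) + 13048)) + (-80)² = (21655 + ((6 - 1*3*(-1)²) + 2500)*((5937 - 202) + 13048)) + 6400 = (21655 + ((6 - 1*3*1) + 2500)*(5735 + 13048)) + 6400 = (21655 + ((6 - 3) + 2500)*18783) + 6400 = (21655 + (3 + 2500)*18783) + 6400 = (21655 + 2503*18783) + 6400 = (21655 + 47013849) + 6400 = 47035504 + 6400 = 47041904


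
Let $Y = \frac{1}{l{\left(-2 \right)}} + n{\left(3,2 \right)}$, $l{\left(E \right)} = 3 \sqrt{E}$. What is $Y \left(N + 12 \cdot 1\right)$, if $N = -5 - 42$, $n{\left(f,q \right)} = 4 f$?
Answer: $-420 + \frac{35 i \sqrt{2}}{6} \approx -420.0 + 8.2496 i$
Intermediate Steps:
$N = -47$ ($N = -5 - 42 = -47$)
$Y = 12 - \frac{i \sqrt{2}}{6}$ ($Y = \frac{1}{3 \sqrt{-2}} + 4 \cdot 3 = \frac{1}{3 i \sqrt{2}} + 12 = - \frac{i \sqrt{2}}{6} + 12 = 12 - \frac{i \sqrt{2}}{6} \approx 12.0 - 0.2357 i$)
$Y \left(N + 12 \cdot 1\right) = \left(12 - \frac{i \sqrt{2}}{6}\right) \left(-47 + 12 \cdot 1\right) = \left(12 - \frac{i \sqrt{2}}{6}\right) \left(-47 + 12\right) = \left(12 - \frac{i \sqrt{2}}{6}\right) \left(-35\right) = -420 + \frac{35 i \sqrt{2}}{6}$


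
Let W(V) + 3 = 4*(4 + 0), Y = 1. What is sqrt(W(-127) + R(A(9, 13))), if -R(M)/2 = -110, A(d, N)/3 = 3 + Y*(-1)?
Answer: sqrt(233) ≈ 15.264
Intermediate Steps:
W(V) = 13 (W(V) = -3 + 4*(4 + 0) = -3 + 4*4 = -3 + 16 = 13)
A(d, N) = 6 (A(d, N) = 3*(3 + 1*(-1)) = 3*(3 - 1) = 3*2 = 6)
R(M) = 220 (R(M) = -2*(-110) = 220)
sqrt(W(-127) + R(A(9, 13))) = sqrt(13 + 220) = sqrt(233)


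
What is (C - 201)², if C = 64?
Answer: 18769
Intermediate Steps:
(C - 201)² = (64 - 201)² = (-137)² = 18769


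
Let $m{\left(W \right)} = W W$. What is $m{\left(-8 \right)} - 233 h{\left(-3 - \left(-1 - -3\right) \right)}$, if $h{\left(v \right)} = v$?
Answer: $1229$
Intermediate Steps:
$m{\left(W \right)} = W^{2}$
$m{\left(-8 \right)} - 233 h{\left(-3 - \left(-1 - -3\right) \right)} = \left(-8\right)^{2} - 233 \left(-3 - \left(-1 - -3\right)\right) = 64 - 233 \left(-3 - \left(-1 + 3\right)\right) = 64 - 233 \left(-3 - 2\right) = 64 - -1165 = 64 + 1165 = 1229$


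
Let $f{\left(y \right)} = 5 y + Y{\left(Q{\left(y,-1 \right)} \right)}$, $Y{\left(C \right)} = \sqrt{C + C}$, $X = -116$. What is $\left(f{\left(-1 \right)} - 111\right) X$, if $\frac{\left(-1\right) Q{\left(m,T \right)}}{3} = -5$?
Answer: $13456 - 116 \sqrt{30} \approx 12821.0$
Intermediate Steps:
$Q{\left(m,T \right)} = 15$ ($Q{\left(m,T \right)} = \left(-3\right) \left(-5\right) = 15$)
$Y{\left(C \right)} = \sqrt{2} \sqrt{C}$ ($Y{\left(C \right)} = \sqrt{2 C} = \sqrt{2} \sqrt{C}$)
$f{\left(y \right)} = \sqrt{30} + 5 y$ ($f{\left(y \right)} = 5 y + \sqrt{2} \sqrt{15} = 5 y + \sqrt{30} = \sqrt{30} + 5 y$)
$\left(f{\left(-1 \right)} - 111\right) X = \left(\left(\sqrt{30} + 5 \left(-1\right)\right) - 111\right) \left(-116\right) = \left(\left(\sqrt{30} - 5\right) - 111\right) \left(-116\right) = \left(\left(-5 + \sqrt{30}\right) - 111\right) \left(-116\right) = \left(-116 + \sqrt{30}\right) \left(-116\right) = 13456 - 116 \sqrt{30}$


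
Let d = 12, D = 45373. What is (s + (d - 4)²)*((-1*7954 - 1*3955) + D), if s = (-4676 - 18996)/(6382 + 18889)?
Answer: 53330639808/25271 ≈ 2.1103e+6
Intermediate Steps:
s = -23672/25271 ≈ -0.93673
(s + (d - 4)²)*((-1*7954 - 1*3955) + D) = (-23672/25271 + (12 - 4)²)*((-1*7954 - 1*3955) + 45373) = (-23672/25271 + 8²)*((-7954 - 3955) + 45373) = (-23672/25271 + 64)*(-11909 + 45373) = (1593672/25271)*33464 = 53330639808/25271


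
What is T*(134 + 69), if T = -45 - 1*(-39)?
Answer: -1218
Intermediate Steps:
T = -6 (T = -45 + 39 = -6)
T*(134 + 69) = -6*(134 + 69) = -6*203 = -1218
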